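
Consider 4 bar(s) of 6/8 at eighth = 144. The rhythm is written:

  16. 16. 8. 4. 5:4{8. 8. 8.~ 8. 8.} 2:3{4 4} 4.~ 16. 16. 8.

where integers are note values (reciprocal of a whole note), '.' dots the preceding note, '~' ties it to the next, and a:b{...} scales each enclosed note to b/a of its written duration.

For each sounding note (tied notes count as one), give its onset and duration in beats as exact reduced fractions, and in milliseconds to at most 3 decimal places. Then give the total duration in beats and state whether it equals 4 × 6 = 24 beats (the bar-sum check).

1) 0.0ms=0b +312.5ms=3/4b
2) 312.5ms=3/4b +312.5ms=3/4b
3) 625.0ms=3/2b +625.0ms=3/2b
4) 1250.0ms=3b +1250.0ms=3b
5) 2500.0ms=6b +500.0ms=6/5b
6) 3000.0ms=36/5b +500.0ms=6/5b
7) 3500.0ms=42/5b +1000.0ms=12/5b
8) 4500.0ms=54/5b +500.0ms=6/5b
9) 5000.0ms=12b +1250.0ms=3b
10) 6250.0ms=15b +1250.0ms=3b
11) 7500.0ms=18b +1562.5ms=15/4b
12) 9062.5ms=87/4b +312.5ms=3/4b
13) 9375.0ms=45/2b +625.0ms=3/2b
Σ=24b of 24 (144bpm 6/8) — PASS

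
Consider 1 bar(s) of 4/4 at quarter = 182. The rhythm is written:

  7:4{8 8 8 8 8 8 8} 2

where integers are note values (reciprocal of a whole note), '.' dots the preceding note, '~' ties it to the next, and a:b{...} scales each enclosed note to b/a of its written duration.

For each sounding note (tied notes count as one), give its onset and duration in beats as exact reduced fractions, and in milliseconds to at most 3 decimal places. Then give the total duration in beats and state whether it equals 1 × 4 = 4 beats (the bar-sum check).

1) 0.0ms=0b +94.192ms=2/7b
2) 94.192ms=2/7b +94.192ms=2/7b
3) 188.383ms=4/7b +94.192ms=2/7b
4) 282.575ms=6/7b +94.192ms=2/7b
5) 376.766ms=8/7b +94.192ms=2/7b
6) 470.958ms=10/7b +94.192ms=2/7b
7) 565.149ms=12/7b +94.192ms=2/7b
8) 659.341ms=2b +659.341ms=2b
Σ=4b of 4 (182bpm 4/4) — PASS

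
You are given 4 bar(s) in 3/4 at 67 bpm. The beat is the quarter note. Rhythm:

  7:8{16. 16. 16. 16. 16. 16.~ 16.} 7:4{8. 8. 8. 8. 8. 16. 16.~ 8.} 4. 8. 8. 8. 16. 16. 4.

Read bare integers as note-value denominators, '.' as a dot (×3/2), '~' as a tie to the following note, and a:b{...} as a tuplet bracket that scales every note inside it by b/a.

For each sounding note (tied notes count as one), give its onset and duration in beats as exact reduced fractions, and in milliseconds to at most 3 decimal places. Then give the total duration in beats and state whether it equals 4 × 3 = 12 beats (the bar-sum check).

1) 0.0ms=0b +383.795ms=3/7b
2) 383.795ms=3/7b +383.795ms=3/7b
3) 767.591ms=6/7b +383.795ms=3/7b
4) 1151.386ms=9/7b +383.795ms=3/7b
5) 1535.181ms=12/7b +383.795ms=3/7b
6) 1918.977ms=15/7b +767.591ms=6/7b
7) 2686.567ms=3b +383.795ms=3/7b
8) 3070.362ms=24/7b +383.795ms=3/7b
9) 3454.158ms=27/7b +383.795ms=3/7b
10) 3837.953ms=30/7b +383.795ms=3/7b
11) 4221.748ms=33/7b +383.795ms=3/7b
12) 4605.544ms=36/7b +191.898ms=3/14b
13) 4797.441ms=75/14b +575.693ms=9/14b
14) 5373.134ms=6b +1343.284ms=3/2b
15) 6716.418ms=15/2b +671.642ms=3/4b
16) 7388.06ms=33/4b +671.642ms=3/4b
17) 8059.701ms=9b +671.642ms=3/4b
18) 8731.343ms=39/4b +335.821ms=3/8b
19) 9067.164ms=81/8b +335.821ms=3/8b
20) 9402.985ms=21/2b +1343.284ms=3/2b
Σ=12b of 12 (67bpm 3/4) — PASS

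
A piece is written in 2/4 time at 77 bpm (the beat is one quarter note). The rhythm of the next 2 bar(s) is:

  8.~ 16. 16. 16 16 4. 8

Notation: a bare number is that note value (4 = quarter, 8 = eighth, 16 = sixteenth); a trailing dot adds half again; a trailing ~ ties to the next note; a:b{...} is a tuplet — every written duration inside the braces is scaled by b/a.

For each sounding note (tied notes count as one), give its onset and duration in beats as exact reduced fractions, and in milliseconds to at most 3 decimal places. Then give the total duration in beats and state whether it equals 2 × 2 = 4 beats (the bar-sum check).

1) 0.0ms=0b +876.623ms=9/8b
2) 876.623ms=9/8b +292.208ms=3/8b
3) 1168.831ms=3/2b +194.805ms=1/4b
4) 1363.636ms=7/4b +194.805ms=1/4b
5) 1558.442ms=2b +1168.831ms=3/2b
6) 2727.273ms=7/2b +389.61ms=1/2b
Σ=4b of 4 (77bpm 2/4) — PASS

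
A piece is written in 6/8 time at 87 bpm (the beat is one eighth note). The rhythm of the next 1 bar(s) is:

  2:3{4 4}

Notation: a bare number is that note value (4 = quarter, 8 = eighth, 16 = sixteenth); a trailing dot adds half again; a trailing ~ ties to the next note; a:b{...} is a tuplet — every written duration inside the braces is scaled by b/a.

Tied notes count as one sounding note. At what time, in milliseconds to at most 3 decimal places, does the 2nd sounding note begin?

note 2 onset = 3b = 2068.966ms

1. 0.0ms @ 0 + 2068.966ms (3)
2. 2068.966ms @ 3 + 2068.966ms (3)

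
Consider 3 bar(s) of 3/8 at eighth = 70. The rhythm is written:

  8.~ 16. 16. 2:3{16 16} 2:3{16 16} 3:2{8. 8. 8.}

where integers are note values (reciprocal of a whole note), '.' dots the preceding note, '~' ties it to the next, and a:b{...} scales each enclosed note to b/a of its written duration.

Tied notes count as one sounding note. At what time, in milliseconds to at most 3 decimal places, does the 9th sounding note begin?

1. 0.0ms @ 0 + 1928.571ms (9/4)
2. 1928.571ms @ 9/4 + 642.857ms (3/4)
3. 2571.429ms @ 3 + 642.857ms (3/4)
4. 3214.286ms @ 15/4 + 642.857ms (3/4)
5. 3857.143ms @ 9/2 + 642.857ms (3/4)
6. 4500.0ms @ 21/4 + 642.857ms (3/4)
7. 5142.857ms @ 6 + 857.143ms (1)
8. 6000.0ms @ 7 + 857.143ms (1)
9. 6857.143ms @ 8 + 857.143ms (1)

note 9 onset = 8b = 6857.143ms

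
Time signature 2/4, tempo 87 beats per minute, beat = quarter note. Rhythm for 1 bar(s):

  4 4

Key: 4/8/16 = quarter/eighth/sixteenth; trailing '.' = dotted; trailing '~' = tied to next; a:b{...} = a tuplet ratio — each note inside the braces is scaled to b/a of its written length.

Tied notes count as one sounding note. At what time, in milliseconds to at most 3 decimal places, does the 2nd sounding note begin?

note 2 onset = 1b = 689.655ms

1. 0.0ms @ 0 + 689.655ms (1)
2. 689.655ms @ 1 + 689.655ms (1)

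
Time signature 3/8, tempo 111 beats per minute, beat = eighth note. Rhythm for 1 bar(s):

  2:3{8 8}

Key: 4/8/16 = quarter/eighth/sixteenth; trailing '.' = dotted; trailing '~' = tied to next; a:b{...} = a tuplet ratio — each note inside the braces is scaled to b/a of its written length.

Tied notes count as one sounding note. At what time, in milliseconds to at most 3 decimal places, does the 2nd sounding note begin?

note 2 onset = 3/2b = 810.811ms

1. 0.0ms @ 0 + 810.811ms (3/2)
2. 810.811ms @ 3/2 + 810.811ms (3/2)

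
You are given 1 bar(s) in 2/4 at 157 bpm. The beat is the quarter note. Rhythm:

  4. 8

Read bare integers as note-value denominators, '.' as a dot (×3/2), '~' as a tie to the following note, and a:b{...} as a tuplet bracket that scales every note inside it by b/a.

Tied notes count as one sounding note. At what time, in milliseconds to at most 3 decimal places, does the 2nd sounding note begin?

1. 0.0ms @ 0 + 573.248ms (3/2)
2. 573.248ms @ 3/2 + 191.083ms (1/2)

note 2 onset = 3/2b = 573.248ms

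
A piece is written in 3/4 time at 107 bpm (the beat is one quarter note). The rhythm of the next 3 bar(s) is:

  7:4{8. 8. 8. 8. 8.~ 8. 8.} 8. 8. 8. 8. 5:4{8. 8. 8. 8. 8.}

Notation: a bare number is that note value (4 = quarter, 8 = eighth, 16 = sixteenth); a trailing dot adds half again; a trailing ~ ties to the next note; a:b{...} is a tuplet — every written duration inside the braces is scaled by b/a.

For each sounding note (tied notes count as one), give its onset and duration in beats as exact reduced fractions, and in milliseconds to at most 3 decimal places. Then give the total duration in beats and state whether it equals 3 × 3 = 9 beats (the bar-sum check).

1) 0.0ms=0b +240.32ms=3/7b
2) 240.32ms=3/7b +240.32ms=3/7b
3) 480.641ms=6/7b +240.32ms=3/7b
4) 720.961ms=9/7b +240.32ms=3/7b
5) 961.282ms=12/7b +480.641ms=6/7b
6) 1441.923ms=18/7b +240.32ms=3/7b
7) 1682.243ms=3b +420.561ms=3/4b
8) 2102.804ms=15/4b +420.561ms=3/4b
9) 2523.364ms=9/2b +420.561ms=3/4b
10) 2943.925ms=21/4b +420.561ms=3/4b
11) 3364.486ms=6b +336.449ms=3/5b
12) 3700.935ms=33/5b +336.449ms=3/5b
13) 4037.383ms=36/5b +336.449ms=3/5b
14) 4373.832ms=39/5b +336.449ms=3/5b
15) 4710.28ms=42/5b +336.449ms=3/5b
Σ=9b of 9 (107bpm 3/4) — PASS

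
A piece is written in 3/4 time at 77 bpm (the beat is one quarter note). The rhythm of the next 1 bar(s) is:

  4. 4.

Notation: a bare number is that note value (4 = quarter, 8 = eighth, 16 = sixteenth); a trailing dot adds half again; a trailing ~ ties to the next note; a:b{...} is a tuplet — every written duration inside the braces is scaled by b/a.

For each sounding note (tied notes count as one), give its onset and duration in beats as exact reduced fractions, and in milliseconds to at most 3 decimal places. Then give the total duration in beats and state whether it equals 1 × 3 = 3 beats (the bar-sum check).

1) 0.0ms=0b +1168.831ms=3/2b
2) 1168.831ms=3/2b +1168.831ms=3/2b
Σ=3b of 3 (77bpm 3/4) — PASS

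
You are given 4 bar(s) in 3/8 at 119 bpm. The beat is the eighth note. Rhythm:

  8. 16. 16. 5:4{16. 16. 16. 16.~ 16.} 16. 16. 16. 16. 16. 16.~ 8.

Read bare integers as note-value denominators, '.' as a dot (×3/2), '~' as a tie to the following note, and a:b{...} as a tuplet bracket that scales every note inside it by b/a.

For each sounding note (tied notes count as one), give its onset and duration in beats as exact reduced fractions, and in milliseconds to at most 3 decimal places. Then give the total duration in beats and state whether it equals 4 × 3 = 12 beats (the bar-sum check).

1) 0.0ms=0b +756.303ms=3/2b
2) 756.303ms=3/2b +378.151ms=3/4b
3) 1134.454ms=9/4b +378.151ms=3/4b
4) 1512.605ms=3b +302.521ms=3/5b
5) 1815.126ms=18/5b +302.521ms=3/5b
6) 2117.647ms=21/5b +302.521ms=3/5b
7) 2420.168ms=24/5b +605.042ms=6/5b
8) 3025.21ms=6b +378.151ms=3/4b
9) 3403.361ms=27/4b +378.151ms=3/4b
10) 3781.513ms=15/2b +378.151ms=3/4b
11) 4159.664ms=33/4b +378.151ms=3/4b
12) 4537.815ms=9b +378.151ms=3/4b
13) 4915.966ms=39/4b +1134.454ms=9/4b
Σ=12b of 12 (119bpm 3/8) — PASS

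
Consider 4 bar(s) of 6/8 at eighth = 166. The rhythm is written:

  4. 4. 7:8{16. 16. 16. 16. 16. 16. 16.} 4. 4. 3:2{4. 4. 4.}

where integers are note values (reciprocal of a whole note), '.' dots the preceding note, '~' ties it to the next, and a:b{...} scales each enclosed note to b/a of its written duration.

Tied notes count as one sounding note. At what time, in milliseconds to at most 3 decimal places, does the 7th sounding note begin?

1. 0.0ms @ 0 + 1084.337ms (3)
2. 1084.337ms @ 3 + 1084.337ms (3)
3. 2168.675ms @ 6 + 309.811ms (6/7)
4. 2478.485ms @ 48/7 + 309.811ms (6/7)
5. 2788.296ms @ 54/7 + 309.811ms (6/7)
6. 3098.107ms @ 60/7 + 309.811ms (6/7)
7. 3407.917ms @ 66/7 + 309.811ms (6/7)
8. 3717.728ms @ 72/7 + 309.811ms (6/7)
9. 4027.539ms @ 78/7 + 309.811ms (6/7)
10. 4337.349ms @ 12 + 1084.337ms (3)
11. 5421.687ms @ 15 + 1084.337ms (3)
12. 6506.024ms @ 18 + 722.892ms (2)
13. 7228.916ms @ 20 + 722.892ms (2)
14. 7951.807ms @ 22 + 722.892ms (2)

note 7 onset = 66/7b = 3407.917ms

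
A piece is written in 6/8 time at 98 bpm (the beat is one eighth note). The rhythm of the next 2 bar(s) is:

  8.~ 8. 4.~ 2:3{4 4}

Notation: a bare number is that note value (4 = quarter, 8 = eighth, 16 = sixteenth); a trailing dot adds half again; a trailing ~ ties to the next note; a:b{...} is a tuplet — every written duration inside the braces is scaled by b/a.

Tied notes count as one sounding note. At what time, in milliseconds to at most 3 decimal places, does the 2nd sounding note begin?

1. 0.0ms @ 0 + 1836.735ms (3)
2. 1836.735ms @ 3 + 3673.469ms (6)
3. 5510.204ms @ 9 + 1836.735ms (3)

note 2 onset = 3b = 1836.735ms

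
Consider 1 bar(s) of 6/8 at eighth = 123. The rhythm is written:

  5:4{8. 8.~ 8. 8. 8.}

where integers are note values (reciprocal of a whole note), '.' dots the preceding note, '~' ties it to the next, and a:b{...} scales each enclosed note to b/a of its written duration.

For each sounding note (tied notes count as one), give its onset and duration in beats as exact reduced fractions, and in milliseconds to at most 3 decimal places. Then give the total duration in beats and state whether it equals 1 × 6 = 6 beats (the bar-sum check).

1) 0.0ms=0b +585.366ms=6/5b
2) 585.366ms=6/5b +1170.732ms=12/5b
3) 1756.098ms=18/5b +585.366ms=6/5b
4) 2341.463ms=24/5b +585.366ms=6/5b
Σ=6b of 6 (123bpm 6/8) — PASS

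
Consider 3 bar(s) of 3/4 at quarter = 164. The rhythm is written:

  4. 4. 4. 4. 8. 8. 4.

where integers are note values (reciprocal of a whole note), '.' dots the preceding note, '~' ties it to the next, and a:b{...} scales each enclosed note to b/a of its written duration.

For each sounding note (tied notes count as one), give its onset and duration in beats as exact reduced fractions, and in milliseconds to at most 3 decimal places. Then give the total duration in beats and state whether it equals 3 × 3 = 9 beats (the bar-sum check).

1) 0.0ms=0b +548.78ms=3/2b
2) 548.78ms=3/2b +548.78ms=3/2b
3) 1097.561ms=3b +548.78ms=3/2b
4) 1646.341ms=9/2b +548.78ms=3/2b
5) 2195.122ms=6b +274.39ms=3/4b
6) 2469.512ms=27/4b +274.39ms=3/4b
7) 2743.902ms=15/2b +548.78ms=3/2b
Σ=9b of 9 (164bpm 3/4) — PASS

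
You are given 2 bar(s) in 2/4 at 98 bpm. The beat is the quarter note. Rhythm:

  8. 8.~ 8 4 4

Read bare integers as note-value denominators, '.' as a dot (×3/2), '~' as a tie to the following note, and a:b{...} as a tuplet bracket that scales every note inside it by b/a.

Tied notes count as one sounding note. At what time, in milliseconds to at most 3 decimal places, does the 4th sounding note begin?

1. 0.0ms @ 0 + 459.184ms (3/4)
2. 459.184ms @ 3/4 + 765.306ms (5/4)
3. 1224.49ms @ 2 + 612.245ms (1)
4. 1836.735ms @ 3 + 612.245ms (1)

note 4 onset = 3b = 1836.735ms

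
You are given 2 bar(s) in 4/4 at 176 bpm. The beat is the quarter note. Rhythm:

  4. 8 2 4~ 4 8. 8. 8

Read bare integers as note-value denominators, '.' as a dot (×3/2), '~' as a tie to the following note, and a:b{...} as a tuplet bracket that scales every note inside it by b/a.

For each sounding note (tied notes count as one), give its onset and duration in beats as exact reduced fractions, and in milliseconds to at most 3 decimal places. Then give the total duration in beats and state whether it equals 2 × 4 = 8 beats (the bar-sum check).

1) 0.0ms=0b +511.364ms=3/2b
2) 511.364ms=3/2b +170.455ms=1/2b
3) 681.818ms=2b +681.818ms=2b
4) 1363.636ms=4b +681.818ms=2b
5) 2045.455ms=6b +255.682ms=3/4b
6) 2301.136ms=27/4b +255.682ms=3/4b
7) 2556.818ms=15/2b +170.455ms=1/2b
Σ=8b of 8 (176bpm 4/4) — PASS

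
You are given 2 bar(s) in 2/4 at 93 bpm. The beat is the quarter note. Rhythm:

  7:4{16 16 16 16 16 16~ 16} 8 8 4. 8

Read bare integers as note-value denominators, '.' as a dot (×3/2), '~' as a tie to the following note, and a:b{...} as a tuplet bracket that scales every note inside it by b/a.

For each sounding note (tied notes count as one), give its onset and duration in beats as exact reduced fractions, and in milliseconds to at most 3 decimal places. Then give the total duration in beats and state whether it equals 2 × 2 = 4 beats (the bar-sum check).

1) 0.0ms=0b +92.166ms=1/7b
2) 92.166ms=1/7b +92.166ms=1/7b
3) 184.332ms=2/7b +92.166ms=1/7b
4) 276.498ms=3/7b +92.166ms=1/7b
5) 368.664ms=4/7b +92.166ms=1/7b
6) 460.829ms=5/7b +184.332ms=2/7b
7) 645.161ms=1b +322.581ms=1/2b
8) 967.742ms=3/2b +322.581ms=1/2b
9) 1290.323ms=2b +967.742ms=3/2b
10) 2258.065ms=7/2b +322.581ms=1/2b
Σ=4b of 4 (93bpm 2/4) — PASS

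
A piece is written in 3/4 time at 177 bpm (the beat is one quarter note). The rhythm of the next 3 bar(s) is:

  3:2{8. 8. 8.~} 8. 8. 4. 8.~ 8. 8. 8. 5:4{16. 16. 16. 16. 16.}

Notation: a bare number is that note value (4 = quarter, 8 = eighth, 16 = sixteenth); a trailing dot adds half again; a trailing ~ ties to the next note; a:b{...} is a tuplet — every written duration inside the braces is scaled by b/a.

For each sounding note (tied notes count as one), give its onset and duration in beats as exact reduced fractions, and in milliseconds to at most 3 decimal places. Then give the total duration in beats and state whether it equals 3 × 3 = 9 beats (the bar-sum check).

1) 0.0ms=0b +169.492ms=1/2b
2) 169.492ms=1/2b +169.492ms=1/2b
3) 338.983ms=1b +423.729ms=5/4b
4) 762.712ms=9/4b +254.237ms=3/4b
5) 1016.949ms=3b +508.475ms=3/2b
6) 1525.424ms=9/2b +508.475ms=3/2b
7) 2033.898ms=6b +254.237ms=3/4b
8) 2288.136ms=27/4b +254.237ms=3/4b
9) 2542.373ms=15/2b +101.695ms=3/10b
10) 2644.068ms=39/5b +101.695ms=3/10b
11) 2745.763ms=81/10b +101.695ms=3/10b
12) 2847.458ms=42/5b +101.695ms=3/10b
13) 2949.153ms=87/10b +101.695ms=3/10b
Σ=9b of 9 (177bpm 3/4) — PASS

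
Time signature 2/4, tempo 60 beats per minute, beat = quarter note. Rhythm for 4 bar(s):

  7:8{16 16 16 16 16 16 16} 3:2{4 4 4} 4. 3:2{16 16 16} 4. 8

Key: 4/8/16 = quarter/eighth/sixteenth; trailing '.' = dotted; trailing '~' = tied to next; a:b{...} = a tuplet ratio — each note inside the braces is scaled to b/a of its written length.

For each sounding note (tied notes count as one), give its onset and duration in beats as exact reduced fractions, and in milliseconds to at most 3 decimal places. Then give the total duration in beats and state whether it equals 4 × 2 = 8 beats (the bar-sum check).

1) 0.0ms=0b +285.714ms=2/7b
2) 285.714ms=2/7b +285.714ms=2/7b
3) 571.429ms=4/7b +285.714ms=2/7b
4) 857.143ms=6/7b +285.714ms=2/7b
5) 1142.857ms=8/7b +285.714ms=2/7b
6) 1428.571ms=10/7b +285.714ms=2/7b
7) 1714.286ms=12/7b +285.714ms=2/7b
8) 2000.0ms=2b +666.667ms=2/3b
9) 2666.667ms=8/3b +666.667ms=2/3b
10) 3333.333ms=10/3b +666.667ms=2/3b
11) 4000.0ms=4b +1500.0ms=3/2b
12) 5500.0ms=11/2b +166.667ms=1/6b
13) 5666.667ms=17/3b +166.667ms=1/6b
14) 5833.333ms=35/6b +166.667ms=1/6b
15) 6000.0ms=6b +1500.0ms=3/2b
16) 7500.0ms=15/2b +500.0ms=1/2b
Σ=8b of 8 (60bpm 2/4) — PASS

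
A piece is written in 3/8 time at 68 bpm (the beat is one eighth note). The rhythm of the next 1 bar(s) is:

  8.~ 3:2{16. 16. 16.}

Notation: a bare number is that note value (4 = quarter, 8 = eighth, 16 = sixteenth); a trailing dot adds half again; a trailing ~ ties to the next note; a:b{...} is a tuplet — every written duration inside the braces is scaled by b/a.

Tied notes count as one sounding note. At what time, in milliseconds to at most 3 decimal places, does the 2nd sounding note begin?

1. 0.0ms @ 0 + 1764.706ms (2)
2. 1764.706ms @ 2 + 441.176ms (1/2)
3. 2205.882ms @ 5/2 + 441.176ms (1/2)

note 2 onset = 2b = 1764.706ms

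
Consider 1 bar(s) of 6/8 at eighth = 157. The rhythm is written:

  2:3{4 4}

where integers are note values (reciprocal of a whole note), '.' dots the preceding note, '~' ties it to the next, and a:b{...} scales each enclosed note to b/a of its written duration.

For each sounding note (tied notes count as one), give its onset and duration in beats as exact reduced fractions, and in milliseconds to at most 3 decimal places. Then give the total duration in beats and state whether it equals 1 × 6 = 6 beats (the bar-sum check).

1) 0.0ms=0b +1146.497ms=3b
2) 1146.497ms=3b +1146.497ms=3b
Σ=6b of 6 (157bpm 6/8) — PASS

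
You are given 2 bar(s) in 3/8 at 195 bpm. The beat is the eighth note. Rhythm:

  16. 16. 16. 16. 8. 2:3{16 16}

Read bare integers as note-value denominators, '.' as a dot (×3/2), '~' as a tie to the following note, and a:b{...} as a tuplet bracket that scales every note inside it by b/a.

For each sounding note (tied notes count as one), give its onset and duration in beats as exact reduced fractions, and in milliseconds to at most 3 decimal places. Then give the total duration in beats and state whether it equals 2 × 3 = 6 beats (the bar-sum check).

1) 0.0ms=0b +230.769ms=3/4b
2) 230.769ms=3/4b +230.769ms=3/4b
3) 461.538ms=3/2b +230.769ms=3/4b
4) 692.308ms=9/4b +230.769ms=3/4b
5) 923.077ms=3b +461.538ms=3/2b
6) 1384.615ms=9/2b +230.769ms=3/4b
7) 1615.385ms=21/4b +230.769ms=3/4b
Σ=6b of 6 (195bpm 3/8) — PASS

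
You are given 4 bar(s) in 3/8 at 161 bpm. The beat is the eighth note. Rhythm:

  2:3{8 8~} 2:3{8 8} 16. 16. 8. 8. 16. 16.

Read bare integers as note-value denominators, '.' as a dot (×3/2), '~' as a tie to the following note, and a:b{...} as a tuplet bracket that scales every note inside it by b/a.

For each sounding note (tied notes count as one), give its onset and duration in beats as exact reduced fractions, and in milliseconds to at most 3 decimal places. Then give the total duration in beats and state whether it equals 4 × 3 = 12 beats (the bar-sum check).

1) 0.0ms=0b +559.006ms=3/2b
2) 559.006ms=3/2b +1118.012ms=3b
3) 1677.019ms=9/2b +559.006ms=3/2b
4) 2236.025ms=6b +279.503ms=3/4b
5) 2515.528ms=27/4b +279.503ms=3/4b
6) 2795.031ms=15/2b +559.006ms=3/2b
7) 3354.037ms=9b +559.006ms=3/2b
8) 3913.043ms=21/2b +279.503ms=3/4b
9) 4192.547ms=45/4b +279.503ms=3/4b
Σ=12b of 12 (161bpm 3/8) — PASS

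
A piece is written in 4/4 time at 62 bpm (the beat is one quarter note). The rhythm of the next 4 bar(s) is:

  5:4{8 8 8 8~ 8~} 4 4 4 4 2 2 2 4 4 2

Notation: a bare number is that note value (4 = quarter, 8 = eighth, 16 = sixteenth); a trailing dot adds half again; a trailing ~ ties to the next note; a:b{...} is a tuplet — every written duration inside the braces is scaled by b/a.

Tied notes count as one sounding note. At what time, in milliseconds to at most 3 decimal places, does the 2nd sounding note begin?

note 2 onset = 2/5b = 387.097ms

1. 0.0ms @ 0 + 387.097ms (2/5)
2. 387.097ms @ 2/5 + 387.097ms (2/5)
3. 774.194ms @ 4/5 + 387.097ms (2/5)
4. 1161.29ms @ 6/5 + 1741.935ms (9/5)
5. 2903.226ms @ 3 + 967.742ms (1)
6. 3870.968ms @ 4 + 967.742ms (1)
7. 4838.71ms @ 5 + 967.742ms (1)
8. 5806.452ms @ 6 + 1935.484ms (2)
9. 7741.935ms @ 8 + 1935.484ms (2)
10. 9677.419ms @ 10 + 1935.484ms (2)
11. 11612.903ms @ 12 + 967.742ms (1)
12. 12580.645ms @ 13 + 967.742ms (1)
13. 13548.387ms @ 14 + 1935.484ms (2)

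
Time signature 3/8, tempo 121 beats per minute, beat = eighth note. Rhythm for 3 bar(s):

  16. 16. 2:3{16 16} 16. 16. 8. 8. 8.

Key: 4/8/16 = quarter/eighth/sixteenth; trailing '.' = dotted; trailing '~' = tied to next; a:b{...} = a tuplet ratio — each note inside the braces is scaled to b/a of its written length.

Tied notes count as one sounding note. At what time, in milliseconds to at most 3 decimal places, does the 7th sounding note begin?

1. 0.0ms @ 0 + 371.901ms (3/4)
2. 371.901ms @ 3/4 + 371.901ms (3/4)
3. 743.802ms @ 3/2 + 371.901ms (3/4)
4. 1115.702ms @ 9/4 + 371.901ms (3/4)
5. 1487.603ms @ 3 + 371.901ms (3/4)
6. 1859.504ms @ 15/4 + 371.901ms (3/4)
7. 2231.405ms @ 9/2 + 743.802ms (3/2)
8. 2975.207ms @ 6 + 743.802ms (3/2)
9. 3719.008ms @ 15/2 + 743.802ms (3/2)

note 7 onset = 9/2b = 2231.405ms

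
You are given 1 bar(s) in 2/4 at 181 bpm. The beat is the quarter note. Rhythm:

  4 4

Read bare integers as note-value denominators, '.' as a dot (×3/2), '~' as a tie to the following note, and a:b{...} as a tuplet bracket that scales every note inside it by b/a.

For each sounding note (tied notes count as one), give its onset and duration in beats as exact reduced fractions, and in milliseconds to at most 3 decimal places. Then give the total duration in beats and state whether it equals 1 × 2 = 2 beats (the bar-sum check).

1) 0.0ms=0b +331.492ms=1b
2) 331.492ms=1b +331.492ms=1b
Σ=2b of 2 (181bpm 2/4) — PASS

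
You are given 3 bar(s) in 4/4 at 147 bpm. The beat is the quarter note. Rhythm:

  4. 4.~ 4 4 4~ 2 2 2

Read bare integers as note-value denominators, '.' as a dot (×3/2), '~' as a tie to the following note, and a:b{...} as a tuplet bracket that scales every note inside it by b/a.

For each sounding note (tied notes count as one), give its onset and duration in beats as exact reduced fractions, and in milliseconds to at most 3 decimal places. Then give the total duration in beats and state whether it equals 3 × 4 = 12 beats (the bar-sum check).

1) 0.0ms=0b +612.245ms=3/2b
2) 612.245ms=3/2b +1020.408ms=5/2b
3) 1632.653ms=4b +408.163ms=1b
4) 2040.816ms=5b +1224.49ms=3b
5) 3265.306ms=8b +816.327ms=2b
6) 4081.633ms=10b +816.327ms=2b
Σ=12b of 12 (147bpm 4/4) — PASS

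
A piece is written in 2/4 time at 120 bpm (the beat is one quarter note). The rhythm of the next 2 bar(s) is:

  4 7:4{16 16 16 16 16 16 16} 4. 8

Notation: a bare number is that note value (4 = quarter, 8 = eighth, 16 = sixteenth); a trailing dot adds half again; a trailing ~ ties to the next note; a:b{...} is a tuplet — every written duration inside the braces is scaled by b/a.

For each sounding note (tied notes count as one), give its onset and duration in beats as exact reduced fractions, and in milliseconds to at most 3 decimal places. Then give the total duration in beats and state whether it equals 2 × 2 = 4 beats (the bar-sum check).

1) 0.0ms=0b +500.0ms=1b
2) 500.0ms=1b +71.429ms=1/7b
3) 571.429ms=8/7b +71.429ms=1/7b
4) 642.857ms=9/7b +71.429ms=1/7b
5) 714.286ms=10/7b +71.429ms=1/7b
6) 785.714ms=11/7b +71.429ms=1/7b
7) 857.143ms=12/7b +71.429ms=1/7b
8) 928.571ms=13/7b +71.429ms=1/7b
9) 1000.0ms=2b +750.0ms=3/2b
10) 1750.0ms=7/2b +250.0ms=1/2b
Σ=4b of 4 (120bpm 2/4) — PASS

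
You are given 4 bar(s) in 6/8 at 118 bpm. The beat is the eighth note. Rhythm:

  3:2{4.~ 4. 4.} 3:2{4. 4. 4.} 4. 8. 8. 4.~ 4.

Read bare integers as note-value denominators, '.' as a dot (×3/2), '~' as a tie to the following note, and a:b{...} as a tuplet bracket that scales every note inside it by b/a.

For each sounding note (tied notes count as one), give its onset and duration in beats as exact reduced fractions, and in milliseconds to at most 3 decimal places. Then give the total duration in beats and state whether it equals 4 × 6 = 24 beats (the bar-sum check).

1) 0.0ms=0b +2033.898ms=4b
2) 2033.898ms=4b +1016.949ms=2b
3) 3050.847ms=6b +1016.949ms=2b
4) 4067.797ms=8b +1016.949ms=2b
5) 5084.746ms=10b +1016.949ms=2b
6) 6101.695ms=12b +1525.424ms=3b
7) 7627.119ms=15b +762.712ms=3/2b
8) 8389.831ms=33/2b +762.712ms=3/2b
9) 9152.542ms=18b +3050.847ms=6b
Σ=24b of 24 (118bpm 6/8) — PASS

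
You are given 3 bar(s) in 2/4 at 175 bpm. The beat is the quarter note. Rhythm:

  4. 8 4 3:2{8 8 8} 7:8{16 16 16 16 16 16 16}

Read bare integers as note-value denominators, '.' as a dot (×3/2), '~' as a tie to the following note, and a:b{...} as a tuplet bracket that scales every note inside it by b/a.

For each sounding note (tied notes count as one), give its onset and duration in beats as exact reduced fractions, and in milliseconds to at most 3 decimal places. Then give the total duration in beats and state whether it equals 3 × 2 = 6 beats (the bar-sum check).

1) 0.0ms=0b +514.286ms=3/2b
2) 514.286ms=3/2b +171.429ms=1/2b
3) 685.714ms=2b +342.857ms=1b
4) 1028.571ms=3b +114.286ms=1/3b
5) 1142.857ms=10/3b +114.286ms=1/3b
6) 1257.143ms=11/3b +114.286ms=1/3b
7) 1371.429ms=4b +97.959ms=2/7b
8) 1469.388ms=30/7b +97.959ms=2/7b
9) 1567.347ms=32/7b +97.959ms=2/7b
10) 1665.306ms=34/7b +97.959ms=2/7b
11) 1763.265ms=36/7b +97.959ms=2/7b
12) 1861.224ms=38/7b +97.959ms=2/7b
13) 1959.184ms=40/7b +97.959ms=2/7b
Σ=6b of 6 (175bpm 2/4) — PASS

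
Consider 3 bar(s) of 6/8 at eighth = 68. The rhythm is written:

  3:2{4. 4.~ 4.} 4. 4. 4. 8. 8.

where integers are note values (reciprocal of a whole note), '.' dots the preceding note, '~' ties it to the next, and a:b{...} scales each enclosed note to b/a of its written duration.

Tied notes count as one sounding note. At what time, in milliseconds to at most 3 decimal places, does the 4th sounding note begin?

note 4 onset = 9b = 7941.176ms

1. 0.0ms @ 0 + 1764.706ms (2)
2. 1764.706ms @ 2 + 3529.412ms (4)
3. 5294.118ms @ 6 + 2647.059ms (3)
4. 7941.176ms @ 9 + 2647.059ms (3)
5. 10588.235ms @ 12 + 2647.059ms (3)
6. 13235.294ms @ 15 + 1323.529ms (3/2)
7. 14558.824ms @ 33/2 + 1323.529ms (3/2)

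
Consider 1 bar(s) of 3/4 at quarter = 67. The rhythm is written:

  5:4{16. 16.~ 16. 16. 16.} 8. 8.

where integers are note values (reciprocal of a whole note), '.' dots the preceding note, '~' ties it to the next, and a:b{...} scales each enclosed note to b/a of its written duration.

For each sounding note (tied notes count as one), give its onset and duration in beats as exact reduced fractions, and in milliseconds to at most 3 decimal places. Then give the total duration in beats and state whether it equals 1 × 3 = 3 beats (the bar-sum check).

1) 0.0ms=0b +268.657ms=3/10b
2) 268.657ms=3/10b +537.313ms=3/5b
3) 805.97ms=9/10b +268.657ms=3/10b
4) 1074.627ms=6/5b +268.657ms=3/10b
5) 1343.284ms=3/2b +671.642ms=3/4b
6) 2014.925ms=9/4b +671.642ms=3/4b
Σ=3b of 3 (67bpm 3/4) — PASS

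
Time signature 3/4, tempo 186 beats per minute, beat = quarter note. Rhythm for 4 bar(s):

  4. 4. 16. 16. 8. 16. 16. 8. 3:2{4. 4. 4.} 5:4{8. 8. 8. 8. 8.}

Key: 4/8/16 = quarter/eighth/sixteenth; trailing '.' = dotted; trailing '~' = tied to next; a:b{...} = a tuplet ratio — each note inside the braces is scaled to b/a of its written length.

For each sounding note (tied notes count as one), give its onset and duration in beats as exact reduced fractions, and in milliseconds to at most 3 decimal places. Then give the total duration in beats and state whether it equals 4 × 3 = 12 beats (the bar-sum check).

1) 0.0ms=0b +483.871ms=3/2b
2) 483.871ms=3/2b +483.871ms=3/2b
3) 967.742ms=3b +120.968ms=3/8b
4) 1088.71ms=27/8b +120.968ms=3/8b
5) 1209.677ms=15/4b +241.935ms=3/4b
6) 1451.613ms=9/2b +120.968ms=3/8b
7) 1572.581ms=39/8b +120.968ms=3/8b
8) 1693.548ms=21/4b +241.935ms=3/4b
9) 1935.484ms=6b +322.581ms=1b
10) 2258.065ms=7b +322.581ms=1b
11) 2580.645ms=8b +322.581ms=1b
12) 2903.226ms=9b +193.548ms=3/5b
13) 3096.774ms=48/5b +193.548ms=3/5b
14) 3290.323ms=51/5b +193.548ms=3/5b
15) 3483.871ms=54/5b +193.548ms=3/5b
16) 3677.419ms=57/5b +193.548ms=3/5b
Σ=12b of 12 (186bpm 3/4) — PASS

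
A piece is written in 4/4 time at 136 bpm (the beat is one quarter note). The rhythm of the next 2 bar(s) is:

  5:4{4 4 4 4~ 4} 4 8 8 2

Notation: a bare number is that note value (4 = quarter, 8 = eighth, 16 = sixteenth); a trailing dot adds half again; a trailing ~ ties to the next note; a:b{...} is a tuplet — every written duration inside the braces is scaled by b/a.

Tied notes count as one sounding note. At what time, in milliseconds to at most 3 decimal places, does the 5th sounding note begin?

1. 0.0ms @ 0 + 352.941ms (4/5)
2. 352.941ms @ 4/5 + 352.941ms (4/5)
3. 705.882ms @ 8/5 + 352.941ms (4/5)
4. 1058.824ms @ 12/5 + 705.882ms (8/5)
5. 1764.706ms @ 4 + 441.176ms (1)
6. 2205.882ms @ 5 + 220.588ms (1/2)
7. 2426.471ms @ 11/2 + 220.588ms (1/2)
8. 2647.059ms @ 6 + 882.353ms (2)

note 5 onset = 4b = 1764.706ms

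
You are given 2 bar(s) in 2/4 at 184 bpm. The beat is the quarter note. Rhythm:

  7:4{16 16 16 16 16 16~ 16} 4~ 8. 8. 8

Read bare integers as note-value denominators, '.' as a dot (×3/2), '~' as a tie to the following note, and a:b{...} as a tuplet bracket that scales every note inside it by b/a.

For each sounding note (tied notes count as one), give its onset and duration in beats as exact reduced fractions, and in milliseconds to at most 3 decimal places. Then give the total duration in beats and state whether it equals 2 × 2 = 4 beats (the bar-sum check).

1) 0.0ms=0b +46.584ms=1/7b
2) 46.584ms=1/7b +46.584ms=1/7b
3) 93.168ms=2/7b +46.584ms=1/7b
4) 139.752ms=3/7b +46.584ms=1/7b
5) 186.335ms=4/7b +46.584ms=1/7b
6) 232.919ms=5/7b +93.168ms=2/7b
7) 326.087ms=1b +570.652ms=7/4b
8) 896.739ms=11/4b +244.565ms=3/4b
9) 1141.304ms=7/2b +163.043ms=1/2b
Σ=4b of 4 (184bpm 2/4) — PASS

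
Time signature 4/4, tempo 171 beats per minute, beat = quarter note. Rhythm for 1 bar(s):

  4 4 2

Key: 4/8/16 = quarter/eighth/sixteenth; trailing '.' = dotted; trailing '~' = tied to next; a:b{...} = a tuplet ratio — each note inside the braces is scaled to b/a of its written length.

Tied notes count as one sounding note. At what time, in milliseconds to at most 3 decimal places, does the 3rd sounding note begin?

1. 0.0ms @ 0 + 350.877ms (1)
2. 350.877ms @ 1 + 350.877ms (1)
3. 701.754ms @ 2 + 701.754ms (2)

note 3 onset = 2b = 701.754ms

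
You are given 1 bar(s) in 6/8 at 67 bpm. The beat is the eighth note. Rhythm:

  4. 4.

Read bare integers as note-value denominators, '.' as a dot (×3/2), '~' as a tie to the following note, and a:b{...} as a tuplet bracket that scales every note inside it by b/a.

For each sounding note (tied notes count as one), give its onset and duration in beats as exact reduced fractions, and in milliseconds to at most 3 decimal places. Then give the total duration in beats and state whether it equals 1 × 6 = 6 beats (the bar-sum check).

1) 0.0ms=0b +2686.567ms=3b
2) 2686.567ms=3b +2686.567ms=3b
Σ=6b of 6 (67bpm 6/8) — PASS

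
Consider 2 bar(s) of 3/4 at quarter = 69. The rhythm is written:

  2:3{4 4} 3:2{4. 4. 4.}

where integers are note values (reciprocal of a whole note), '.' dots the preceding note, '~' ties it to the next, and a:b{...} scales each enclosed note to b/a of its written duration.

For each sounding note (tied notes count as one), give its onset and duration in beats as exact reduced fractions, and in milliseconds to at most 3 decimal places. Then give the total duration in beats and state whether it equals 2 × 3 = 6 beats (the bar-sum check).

1) 0.0ms=0b +1304.348ms=3/2b
2) 1304.348ms=3/2b +1304.348ms=3/2b
3) 2608.696ms=3b +869.565ms=1b
4) 3478.261ms=4b +869.565ms=1b
5) 4347.826ms=5b +869.565ms=1b
Σ=6b of 6 (69bpm 3/4) — PASS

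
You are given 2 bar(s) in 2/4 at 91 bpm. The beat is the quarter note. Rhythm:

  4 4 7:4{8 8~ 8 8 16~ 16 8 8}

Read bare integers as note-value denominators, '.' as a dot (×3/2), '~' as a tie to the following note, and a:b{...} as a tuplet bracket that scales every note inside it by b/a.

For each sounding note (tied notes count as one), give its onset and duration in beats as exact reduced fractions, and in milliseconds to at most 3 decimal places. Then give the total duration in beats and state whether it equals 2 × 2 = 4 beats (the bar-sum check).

1) 0.0ms=0b +659.341ms=1b
2) 659.341ms=1b +659.341ms=1b
3) 1318.681ms=2b +188.383ms=2/7b
4) 1507.064ms=16/7b +376.766ms=4/7b
5) 1883.83ms=20/7b +188.383ms=2/7b
6) 2072.214ms=22/7b +188.383ms=2/7b
7) 2260.597ms=24/7b +188.383ms=2/7b
8) 2448.98ms=26/7b +188.383ms=2/7b
Σ=4b of 4 (91bpm 2/4) — PASS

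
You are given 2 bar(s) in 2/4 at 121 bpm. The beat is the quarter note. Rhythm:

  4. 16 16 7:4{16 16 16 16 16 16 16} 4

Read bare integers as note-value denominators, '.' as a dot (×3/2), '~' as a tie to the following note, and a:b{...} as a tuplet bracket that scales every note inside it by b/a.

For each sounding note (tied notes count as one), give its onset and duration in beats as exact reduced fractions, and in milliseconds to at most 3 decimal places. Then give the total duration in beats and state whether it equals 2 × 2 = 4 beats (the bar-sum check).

1) 0.0ms=0b +743.802ms=3/2b
2) 743.802ms=3/2b +123.967ms=1/4b
3) 867.769ms=7/4b +123.967ms=1/4b
4) 991.736ms=2b +70.838ms=1/7b
5) 1062.574ms=15/7b +70.838ms=1/7b
6) 1133.412ms=16/7b +70.838ms=1/7b
7) 1204.25ms=17/7b +70.838ms=1/7b
8) 1275.089ms=18/7b +70.838ms=1/7b
9) 1345.927ms=19/7b +70.838ms=1/7b
10) 1416.765ms=20/7b +70.838ms=1/7b
11) 1487.603ms=3b +495.868ms=1b
Σ=4b of 4 (121bpm 2/4) — PASS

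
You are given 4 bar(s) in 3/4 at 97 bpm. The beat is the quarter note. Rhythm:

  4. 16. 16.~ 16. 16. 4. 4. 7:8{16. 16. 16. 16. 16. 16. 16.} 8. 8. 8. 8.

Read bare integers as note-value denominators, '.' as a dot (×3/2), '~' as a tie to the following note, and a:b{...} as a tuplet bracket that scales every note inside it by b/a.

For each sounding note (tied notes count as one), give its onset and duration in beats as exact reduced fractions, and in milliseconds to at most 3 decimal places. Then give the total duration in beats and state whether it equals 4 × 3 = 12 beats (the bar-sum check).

1) 0.0ms=0b +927.835ms=3/2b
2) 927.835ms=3/2b +231.959ms=3/8b
3) 1159.794ms=15/8b +463.918ms=3/4b
4) 1623.711ms=21/8b +231.959ms=3/8b
5) 1855.67ms=3b +927.835ms=3/2b
6) 2783.505ms=9/2b +927.835ms=3/2b
7) 3711.34ms=6b +265.096ms=3/7b
8) 3976.436ms=45/7b +265.096ms=3/7b
9) 4241.532ms=48/7b +265.096ms=3/7b
10) 4506.627ms=51/7b +265.096ms=3/7b
11) 4771.723ms=54/7b +265.096ms=3/7b
12) 5036.819ms=57/7b +265.096ms=3/7b
13) 5301.915ms=60/7b +265.096ms=3/7b
14) 5567.01ms=9b +463.918ms=3/4b
15) 6030.928ms=39/4b +463.918ms=3/4b
16) 6494.845ms=21/2b +463.918ms=3/4b
17) 6958.763ms=45/4b +463.918ms=3/4b
Σ=12b of 12 (97bpm 3/4) — PASS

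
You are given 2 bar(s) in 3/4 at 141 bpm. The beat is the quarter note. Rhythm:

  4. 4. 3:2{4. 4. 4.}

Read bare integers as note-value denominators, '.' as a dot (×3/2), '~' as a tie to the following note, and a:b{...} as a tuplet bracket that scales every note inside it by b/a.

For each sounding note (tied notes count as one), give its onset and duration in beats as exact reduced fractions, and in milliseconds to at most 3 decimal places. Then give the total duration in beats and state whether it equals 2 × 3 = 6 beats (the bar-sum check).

1) 0.0ms=0b +638.298ms=3/2b
2) 638.298ms=3/2b +638.298ms=3/2b
3) 1276.596ms=3b +425.532ms=1b
4) 1702.128ms=4b +425.532ms=1b
5) 2127.66ms=5b +425.532ms=1b
Σ=6b of 6 (141bpm 3/4) — PASS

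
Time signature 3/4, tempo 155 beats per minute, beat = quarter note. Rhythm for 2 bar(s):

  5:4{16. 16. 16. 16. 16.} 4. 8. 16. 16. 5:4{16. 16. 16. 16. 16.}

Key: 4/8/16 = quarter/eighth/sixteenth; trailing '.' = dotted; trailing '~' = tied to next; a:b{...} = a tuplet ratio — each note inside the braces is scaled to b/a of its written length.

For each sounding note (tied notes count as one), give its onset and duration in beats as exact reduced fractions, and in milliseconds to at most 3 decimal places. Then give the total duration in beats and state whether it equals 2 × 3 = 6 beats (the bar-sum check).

1) 0.0ms=0b +116.129ms=3/10b
2) 116.129ms=3/10b +116.129ms=3/10b
3) 232.258ms=3/5b +116.129ms=3/10b
4) 348.387ms=9/10b +116.129ms=3/10b
5) 464.516ms=6/5b +116.129ms=3/10b
6) 580.645ms=3/2b +580.645ms=3/2b
7) 1161.29ms=3b +290.323ms=3/4b
8) 1451.613ms=15/4b +145.161ms=3/8b
9) 1596.774ms=33/8b +145.161ms=3/8b
10) 1741.935ms=9/2b +116.129ms=3/10b
11) 1858.065ms=24/5b +116.129ms=3/10b
12) 1974.194ms=51/10b +116.129ms=3/10b
13) 2090.323ms=27/5b +116.129ms=3/10b
14) 2206.452ms=57/10b +116.129ms=3/10b
Σ=6b of 6 (155bpm 3/4) — PASS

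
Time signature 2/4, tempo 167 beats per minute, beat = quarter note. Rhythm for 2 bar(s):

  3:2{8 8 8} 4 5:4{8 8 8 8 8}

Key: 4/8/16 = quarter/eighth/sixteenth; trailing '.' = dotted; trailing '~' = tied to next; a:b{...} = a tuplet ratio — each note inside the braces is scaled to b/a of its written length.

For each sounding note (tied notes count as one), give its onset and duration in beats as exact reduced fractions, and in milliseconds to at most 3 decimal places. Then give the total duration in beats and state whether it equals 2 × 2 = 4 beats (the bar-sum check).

1) 0.0ms=0b +119.76ms=1/3b
2) 119.76ms=1/3b +119.76ms=1/3b
3) 239.521ms=2/3b +119.76ms=1/3b
4) 359.281ms=1b +359.281ms=1b
5) 718.563ms=2b +143.713ms=2/5b
6) 862.275ms=12/5b +143.713ms=2/5b
7) 1005.988ms=14/5b +143.713ms=2/5b
8) 1149.701ms=16/5b +143.713ms=2/5b
9) 1293.413ms=18/5b +143.713ms=2/5b
Σ=4b of 4 (167bpm 2/4) — PASS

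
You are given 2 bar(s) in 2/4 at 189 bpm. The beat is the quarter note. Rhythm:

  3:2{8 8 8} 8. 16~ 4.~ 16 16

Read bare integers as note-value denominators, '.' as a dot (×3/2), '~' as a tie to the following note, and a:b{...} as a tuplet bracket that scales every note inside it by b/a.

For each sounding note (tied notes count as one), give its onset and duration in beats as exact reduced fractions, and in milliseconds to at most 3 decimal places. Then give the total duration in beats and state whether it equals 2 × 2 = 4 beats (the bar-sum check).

1) 0.0ms=0b +105.82ms=1/3b
2) 105.82ms=1/3b +105.82ms=1/3b
3) 211.64ms=2/3b +105.82ms=1/3b
4) 317.46ms=1b +238.095ms=3/4b
5) 555.556ms=7/4b +634.921ms=2b
6) 1190.476ms=15/4b +79.365ms=1/4b
Σ=4b of 4 (189bpm 2/4) — PASS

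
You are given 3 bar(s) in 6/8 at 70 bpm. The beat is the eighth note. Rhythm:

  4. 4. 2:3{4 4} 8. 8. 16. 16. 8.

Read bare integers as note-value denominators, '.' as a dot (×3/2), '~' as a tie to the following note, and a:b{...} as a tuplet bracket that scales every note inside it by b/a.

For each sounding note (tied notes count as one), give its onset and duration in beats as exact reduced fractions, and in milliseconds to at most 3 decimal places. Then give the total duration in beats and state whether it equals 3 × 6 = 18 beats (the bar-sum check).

1) 0.0ms=0b +2571.429ms=3b
2) 2571.429ms=3b +2571.429ms=3b
3) 5142.857ms=6b +2571.429ms=3b
4) 7714.286ms=9b +2571.429ms=3b
5) 10285.714ms=12b +1285.714ms=3/2b
6) 11571.429ms=27/2b +1285.714ms=3/2b
7) 12857.143ms=15b +642.857ms=3/4b
8) 13500.0ms=63/4b +642.857ms=3/4b
9) 14142.857ms=33/2b +1285.714ms=3/2b
Σ=18b of 18 (70bpm 6/8) — PASS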